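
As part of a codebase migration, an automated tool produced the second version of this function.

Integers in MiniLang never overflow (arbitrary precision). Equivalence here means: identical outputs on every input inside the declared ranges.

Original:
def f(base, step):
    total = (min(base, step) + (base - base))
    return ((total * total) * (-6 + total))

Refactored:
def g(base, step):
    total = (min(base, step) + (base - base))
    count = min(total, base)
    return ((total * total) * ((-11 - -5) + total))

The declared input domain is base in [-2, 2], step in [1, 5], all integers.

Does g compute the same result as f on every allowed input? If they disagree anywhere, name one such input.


The two are interchangeable: local variable names differ, and statement counts differ, and constant usage differs, and arithmetic usage differs, and min/max/abs usage differs, and every declared input agrees.
Spot check at base=2, step=1 — f: total=1, then returns -5. g: total=1, then count=1, then returns -5. Both give -5.
Every one of the 25 inputs gives matching results.
verdict: equivalent


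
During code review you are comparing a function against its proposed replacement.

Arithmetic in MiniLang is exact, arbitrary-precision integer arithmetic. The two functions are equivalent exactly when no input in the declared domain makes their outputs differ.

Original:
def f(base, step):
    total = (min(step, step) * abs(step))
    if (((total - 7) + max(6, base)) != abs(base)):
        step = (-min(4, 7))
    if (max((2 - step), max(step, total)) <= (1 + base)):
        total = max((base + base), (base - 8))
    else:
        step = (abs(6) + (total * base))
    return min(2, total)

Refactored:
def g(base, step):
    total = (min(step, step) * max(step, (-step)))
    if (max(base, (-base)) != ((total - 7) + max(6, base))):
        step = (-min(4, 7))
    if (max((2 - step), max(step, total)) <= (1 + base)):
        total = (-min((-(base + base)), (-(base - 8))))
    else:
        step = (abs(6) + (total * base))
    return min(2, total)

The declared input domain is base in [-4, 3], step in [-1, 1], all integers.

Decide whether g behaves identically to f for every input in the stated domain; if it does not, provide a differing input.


Changes here: min/max/abs usage differs; the full 24-point sweep finds no disagreement.
verdict: equivalent


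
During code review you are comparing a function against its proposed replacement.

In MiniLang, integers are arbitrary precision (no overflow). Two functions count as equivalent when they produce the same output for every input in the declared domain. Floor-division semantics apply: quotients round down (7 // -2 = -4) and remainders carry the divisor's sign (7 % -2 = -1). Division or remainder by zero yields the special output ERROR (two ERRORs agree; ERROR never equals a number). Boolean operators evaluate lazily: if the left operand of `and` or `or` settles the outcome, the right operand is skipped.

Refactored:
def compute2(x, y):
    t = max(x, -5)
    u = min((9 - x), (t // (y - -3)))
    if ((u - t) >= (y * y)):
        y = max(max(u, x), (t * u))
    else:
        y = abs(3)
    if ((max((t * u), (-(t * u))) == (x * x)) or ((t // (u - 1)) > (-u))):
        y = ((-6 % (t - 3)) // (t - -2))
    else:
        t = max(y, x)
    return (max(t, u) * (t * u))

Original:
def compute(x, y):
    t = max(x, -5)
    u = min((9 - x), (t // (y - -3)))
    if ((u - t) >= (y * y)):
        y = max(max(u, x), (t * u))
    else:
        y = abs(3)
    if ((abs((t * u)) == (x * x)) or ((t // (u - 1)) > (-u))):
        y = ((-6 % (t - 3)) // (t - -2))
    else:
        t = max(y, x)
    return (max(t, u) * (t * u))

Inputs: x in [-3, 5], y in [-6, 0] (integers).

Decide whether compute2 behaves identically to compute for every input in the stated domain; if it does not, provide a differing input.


Behavior is preserved: although min/max/abs usage differs; also arithmetic usage differs, the outputs never diverge.
As a probe, take x=4, y=-2: compute runs t = 4; u = 4; ((u - t) >= (y * y)) -> false; y = 3; ((abs((t * u)) == (x * x)) or ((t // (u - 1)) > (-u))) -> true; y = 0; return 64; compute2 runs t = 4; u = 4; ((u - t) >= (y * y)) -> false; y = 3; ((max((t * u), (-(t * u))) == (x * x)) or ((t // (u - 1)) > (-u))) -> true; y = 0; return 64; both end at 64.
Sweeping the whole domain (63 inputs) finds no disagreement.
verdict: equivalent


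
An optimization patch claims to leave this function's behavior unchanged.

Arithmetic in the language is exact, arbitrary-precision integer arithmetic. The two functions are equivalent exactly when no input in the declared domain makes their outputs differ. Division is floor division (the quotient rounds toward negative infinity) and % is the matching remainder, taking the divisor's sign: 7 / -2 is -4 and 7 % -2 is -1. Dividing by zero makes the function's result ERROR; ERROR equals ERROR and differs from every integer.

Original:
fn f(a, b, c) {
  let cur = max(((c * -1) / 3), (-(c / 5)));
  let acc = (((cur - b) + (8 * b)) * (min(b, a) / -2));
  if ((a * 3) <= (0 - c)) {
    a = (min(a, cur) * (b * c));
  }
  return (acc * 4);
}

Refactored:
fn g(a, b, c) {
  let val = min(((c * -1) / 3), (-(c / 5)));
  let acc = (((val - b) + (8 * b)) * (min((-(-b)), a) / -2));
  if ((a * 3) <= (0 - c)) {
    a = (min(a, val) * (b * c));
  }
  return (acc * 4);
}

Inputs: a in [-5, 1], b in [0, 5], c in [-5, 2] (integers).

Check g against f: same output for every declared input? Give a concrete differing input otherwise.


Evaluate both at a=-5, b=0, c=-2.
f: cur := 1 | acc := 2 | ((a * 3) <= (0 - c)): true | a := 0 | result 8
g: val := 0 | acc := 0 | ((a * 3) <= (0 - c)): true | a := 0 | result 0
8 and 0 differ, so these are not the same function on this domain.
verdict: not equivalent; witness: a=-5, b=0, c=-2


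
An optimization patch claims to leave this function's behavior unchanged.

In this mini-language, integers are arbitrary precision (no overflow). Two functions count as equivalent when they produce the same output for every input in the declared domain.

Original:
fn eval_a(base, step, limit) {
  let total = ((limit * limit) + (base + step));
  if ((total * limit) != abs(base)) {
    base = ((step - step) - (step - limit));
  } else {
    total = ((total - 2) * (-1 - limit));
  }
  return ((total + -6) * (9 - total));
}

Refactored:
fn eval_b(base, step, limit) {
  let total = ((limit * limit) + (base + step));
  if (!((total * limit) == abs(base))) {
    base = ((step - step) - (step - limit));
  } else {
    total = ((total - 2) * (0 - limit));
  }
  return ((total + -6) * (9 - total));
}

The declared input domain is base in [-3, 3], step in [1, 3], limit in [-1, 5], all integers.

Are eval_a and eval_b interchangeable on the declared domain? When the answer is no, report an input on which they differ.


base=-1, step=1, limit=1 yields -28 from eval_a but -40 from eval_b.
verdict: not equivalent; witness: base=-1, step=1, limit=1


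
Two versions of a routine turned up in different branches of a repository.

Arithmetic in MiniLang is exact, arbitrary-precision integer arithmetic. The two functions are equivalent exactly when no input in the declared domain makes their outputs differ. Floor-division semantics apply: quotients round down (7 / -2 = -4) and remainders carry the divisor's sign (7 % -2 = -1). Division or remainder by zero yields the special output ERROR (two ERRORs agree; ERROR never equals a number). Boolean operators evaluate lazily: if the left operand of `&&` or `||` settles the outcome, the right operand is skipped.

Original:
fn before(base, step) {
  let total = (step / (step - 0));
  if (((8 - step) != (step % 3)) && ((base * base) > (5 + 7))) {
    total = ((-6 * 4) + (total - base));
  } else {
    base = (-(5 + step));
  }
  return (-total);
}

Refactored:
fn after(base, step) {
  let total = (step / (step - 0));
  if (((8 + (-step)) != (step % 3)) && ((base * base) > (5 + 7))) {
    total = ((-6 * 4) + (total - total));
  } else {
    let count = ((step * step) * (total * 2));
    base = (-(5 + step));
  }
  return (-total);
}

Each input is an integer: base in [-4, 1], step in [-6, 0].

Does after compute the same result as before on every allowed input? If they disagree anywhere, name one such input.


Evaluate both at base=-4, step=-6.
before: total becomes 1; next (((8 - step) != (step % 3)) && ((base * base) > (5 + 7))) evaluates to true; next total becomes -19; next final value 19
after: total becomes 1; next (((8 + (-step)) != (step % 3)) && ((base * base) > (5 + 7))) evaluates to true; next total becomes -24; next final value 24
19 against 24: the behavior changed.
verdict: not equivalent; witness: base=-4, step=-6


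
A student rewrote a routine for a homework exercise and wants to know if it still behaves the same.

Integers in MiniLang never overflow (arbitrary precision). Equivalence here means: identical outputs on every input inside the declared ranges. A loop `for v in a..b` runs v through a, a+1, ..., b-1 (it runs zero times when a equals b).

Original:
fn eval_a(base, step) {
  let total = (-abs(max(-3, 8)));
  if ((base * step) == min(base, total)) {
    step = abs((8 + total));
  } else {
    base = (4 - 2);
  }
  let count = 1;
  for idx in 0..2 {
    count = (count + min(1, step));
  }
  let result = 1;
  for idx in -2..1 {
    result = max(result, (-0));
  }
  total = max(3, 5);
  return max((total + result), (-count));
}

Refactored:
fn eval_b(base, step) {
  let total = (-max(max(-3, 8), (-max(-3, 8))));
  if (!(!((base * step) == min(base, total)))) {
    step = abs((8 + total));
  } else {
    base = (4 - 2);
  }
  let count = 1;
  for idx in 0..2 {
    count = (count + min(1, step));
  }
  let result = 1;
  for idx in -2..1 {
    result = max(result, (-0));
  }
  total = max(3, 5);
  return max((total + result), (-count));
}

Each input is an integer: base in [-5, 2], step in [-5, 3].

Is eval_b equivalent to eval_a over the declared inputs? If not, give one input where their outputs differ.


Reading the diff, among the changes: boolean connective usage differs, and constant usage differs, and min/max/abs usage differs.
Tracing base=-1, step=3: eval_a: total := -8 | ((base * step) == min(base, total)): false | base := 2 | count := 1 | iter idx=0: | count := 2 | iter idx=1: | count := 3 | result := 1 | iter idx=-2: | result := 1 | iter idx=-1: | result := 1 | iter idx=0: | result := 1 | total := 5 | result 6 | eval_b: total := -8 | (!(!((base * step) == min(base, total)))): false | base := 2 | count := 1 | iter idx=0: | count := 2 | iter idx=1: | count := 3 | result := 1 | iter idx=-2: | result := 1 | iter idx=-1: | result := 1 | iter idx=0: | result := 1 | total := 5 | result 6 — matching result 6.
Across all 72 domain points the two functions coincide.
verdict: equivalent


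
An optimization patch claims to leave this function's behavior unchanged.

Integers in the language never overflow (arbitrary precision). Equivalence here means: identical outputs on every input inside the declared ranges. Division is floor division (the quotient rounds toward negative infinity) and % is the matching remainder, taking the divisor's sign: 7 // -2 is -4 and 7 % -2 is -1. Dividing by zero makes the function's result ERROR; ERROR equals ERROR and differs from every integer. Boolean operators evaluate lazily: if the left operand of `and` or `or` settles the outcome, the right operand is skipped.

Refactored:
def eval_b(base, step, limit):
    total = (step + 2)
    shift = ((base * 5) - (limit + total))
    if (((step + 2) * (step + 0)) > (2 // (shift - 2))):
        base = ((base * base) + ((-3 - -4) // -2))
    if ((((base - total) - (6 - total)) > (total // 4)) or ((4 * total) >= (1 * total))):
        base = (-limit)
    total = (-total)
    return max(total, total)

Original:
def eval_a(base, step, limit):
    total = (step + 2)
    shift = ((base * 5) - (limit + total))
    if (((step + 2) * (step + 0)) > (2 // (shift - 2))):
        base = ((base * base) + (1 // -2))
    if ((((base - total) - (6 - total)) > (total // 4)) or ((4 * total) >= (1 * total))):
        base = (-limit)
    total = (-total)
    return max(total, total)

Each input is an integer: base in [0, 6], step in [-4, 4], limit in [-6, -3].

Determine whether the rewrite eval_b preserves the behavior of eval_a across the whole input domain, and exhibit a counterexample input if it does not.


The two are interchangeable: arithmetic usage differs, constant usage differs, and every declared input agrees.
One worked example (base=1, step=-4, limit=-5) — eval_a: total := -2 | shift := 12 | (((step + 2) * (step + 0)) > (2 // (shift - 2))): true | base := 0 | ((((base - total) - (6 - total)) > (total // 4)) or ((4 * total) >= (1 * total))): false | total := 2 | result 2; eval_b: total := -2 | shift := 12 | (((step + 2) * (step + 0)) > (2 // (shift - 2))): true | base := 0 | ((((base - total) - (6 - total)) > (total // 4)) or ((4 * total) >= (1 * total))): false | total := 2 | result 2; agreement on 2.
An exhaustive pass over the 252 declared inputs shows identical outputs.
verdict: equivalent


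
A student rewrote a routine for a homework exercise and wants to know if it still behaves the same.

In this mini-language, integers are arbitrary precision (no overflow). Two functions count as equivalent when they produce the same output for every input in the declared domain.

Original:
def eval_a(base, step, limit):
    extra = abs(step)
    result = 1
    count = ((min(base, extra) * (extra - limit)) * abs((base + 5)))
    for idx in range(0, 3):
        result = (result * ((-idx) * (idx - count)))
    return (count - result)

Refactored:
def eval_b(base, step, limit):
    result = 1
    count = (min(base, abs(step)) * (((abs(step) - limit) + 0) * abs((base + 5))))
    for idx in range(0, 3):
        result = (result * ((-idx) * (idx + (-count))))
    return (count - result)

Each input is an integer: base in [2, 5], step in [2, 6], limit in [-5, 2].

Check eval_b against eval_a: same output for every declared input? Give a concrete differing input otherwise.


Although min/max/abs usage differs, arithmetic usage differs, constant usage differs, statement counts differ, local variable names differ, 160/160 inputs agree.
verdict: equivalent


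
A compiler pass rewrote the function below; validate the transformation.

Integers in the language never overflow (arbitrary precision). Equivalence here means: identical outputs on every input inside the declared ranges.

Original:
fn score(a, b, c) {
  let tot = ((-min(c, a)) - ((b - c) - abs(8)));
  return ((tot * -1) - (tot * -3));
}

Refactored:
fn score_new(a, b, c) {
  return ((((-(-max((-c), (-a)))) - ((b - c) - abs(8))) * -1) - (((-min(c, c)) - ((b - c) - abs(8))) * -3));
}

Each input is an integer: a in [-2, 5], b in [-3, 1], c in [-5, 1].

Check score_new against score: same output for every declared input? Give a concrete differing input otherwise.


Consider the input a=-2, b=-3, c=-1.
score: tot becomes 12; next final value 24
score_new: final value 21
24 against 21: the behavior changed.
verdict: not equivalent; witness: a=-2, b=-3, c=-1


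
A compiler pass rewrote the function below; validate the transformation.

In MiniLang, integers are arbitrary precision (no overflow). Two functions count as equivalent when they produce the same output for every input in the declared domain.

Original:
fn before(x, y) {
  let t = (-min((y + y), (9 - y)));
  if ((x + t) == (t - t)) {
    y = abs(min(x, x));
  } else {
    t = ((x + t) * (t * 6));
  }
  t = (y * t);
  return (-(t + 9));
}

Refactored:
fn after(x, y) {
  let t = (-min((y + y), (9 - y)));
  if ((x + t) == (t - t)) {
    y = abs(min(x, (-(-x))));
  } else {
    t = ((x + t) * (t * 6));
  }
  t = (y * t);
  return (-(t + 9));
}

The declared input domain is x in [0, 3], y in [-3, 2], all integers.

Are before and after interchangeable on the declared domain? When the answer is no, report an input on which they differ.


Behavior is preserved: although same computation, different form, the outputs never diverge.
As a probe, take x=1, y=1: before runs t=-2, then ((x + t) == (t - t)) is false, then t=12, then t=12, then returns -21; after runs t=-2, then ((x + t) == (t - t)) is false, then t=12, then t=12, then returns -21; both end at -21.
Every one of the 24 inputs gives matching results.
verdict: equivalent


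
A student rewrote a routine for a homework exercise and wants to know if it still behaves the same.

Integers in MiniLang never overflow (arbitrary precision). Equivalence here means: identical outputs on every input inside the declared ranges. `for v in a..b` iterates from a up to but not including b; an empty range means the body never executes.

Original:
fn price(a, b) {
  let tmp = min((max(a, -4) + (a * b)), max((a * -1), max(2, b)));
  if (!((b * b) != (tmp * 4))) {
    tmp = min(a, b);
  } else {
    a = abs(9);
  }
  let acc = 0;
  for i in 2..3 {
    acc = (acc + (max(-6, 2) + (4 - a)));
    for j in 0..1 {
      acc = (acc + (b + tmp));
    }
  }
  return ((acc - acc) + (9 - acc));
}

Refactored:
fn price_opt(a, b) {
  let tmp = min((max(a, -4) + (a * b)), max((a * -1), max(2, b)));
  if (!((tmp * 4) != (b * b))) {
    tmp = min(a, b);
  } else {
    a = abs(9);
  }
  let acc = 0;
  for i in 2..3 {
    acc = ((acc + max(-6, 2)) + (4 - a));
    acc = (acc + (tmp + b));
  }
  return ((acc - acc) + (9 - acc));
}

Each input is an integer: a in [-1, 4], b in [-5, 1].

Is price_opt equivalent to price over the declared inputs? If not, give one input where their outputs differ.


This is a faithful refactor — local variable names differ; statement counts differ; loop structure differs, but the computed results match everywhere.
As a probe, take a=2, b=1: price runs tmp=2, then (!((b * b) != (tmp * 4))) is false, then a=9, then acc=0, then (i=2), then acc=-3, then (j=0), then acc=0, then returns 9; price_opt runs tmp=2, then (!((tmp * 4) != (b * b))) is false, then a=9, then acc=0, then (i=2), then acc=-3, then acc=0, then returns 9; both end at 9.
Across all 42 domain points the two functions coincide.
verdict: equivalent


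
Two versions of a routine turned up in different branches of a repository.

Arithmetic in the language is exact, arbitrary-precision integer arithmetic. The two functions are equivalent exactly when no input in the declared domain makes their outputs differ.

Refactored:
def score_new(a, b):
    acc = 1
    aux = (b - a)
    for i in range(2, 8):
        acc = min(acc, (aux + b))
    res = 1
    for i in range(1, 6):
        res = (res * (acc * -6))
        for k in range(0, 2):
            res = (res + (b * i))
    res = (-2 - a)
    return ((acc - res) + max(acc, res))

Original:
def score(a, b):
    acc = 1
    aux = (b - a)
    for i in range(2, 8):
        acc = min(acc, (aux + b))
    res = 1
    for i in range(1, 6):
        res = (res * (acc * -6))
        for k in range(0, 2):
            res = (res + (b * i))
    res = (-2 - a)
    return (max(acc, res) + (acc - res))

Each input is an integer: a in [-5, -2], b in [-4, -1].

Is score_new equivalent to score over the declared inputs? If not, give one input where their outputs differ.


The two versions differ — the changes include same computation, different form.
Tracing a=-5, b=-3: score: acc := 1 | aux := 2 | iter i=2: | acc := -1 | iter i=3: | acc := -1 | iter i=4: | acc := -1 | iter i=5: | acc := -1 | iter i=6: | acc := -1 | iter i=7: | acc := -1 | res := 1 | iter i=1: | res := 6 | iter k=0: | res := 3 | iter k=1: | res := 0 | iter i=2: | res := 0 | iter k=0: | res := -6 | iter k=1: | res := -12 | iter i=3: | res := -72 | iter k=0: | res := -81 | iter k=1: | res := -90 | iter i=4: | res := -540 | iter k=0: | res := -552 | iter k=1: | res := -564 | iter i=5: | res := -3384 | iter k=0: | res := -3399 | iter k=1: | res := -3414 | res := 3 | result -1 | score_new: acc := 1 | aux := 2 | iter i=2: | acc := -1 | iter i=3: | acc := -1 | iter i=4: | acc := -1 | iter i=5: | acc := -1 | iter i=6: | acc := -1 | iter i=7: | acc := -1 | res := 1 | iter i=1: | res := 6 | iter k=0: | res := 3 | iter k=1: | res := 0 | iter i=2: | res := 0 | iter k=0: | res := -6 | iter k=1: | res := -12 | iter i=3: | res := -72 | iter k=0: | res := -81 | iter k=1: | res := -90 | iter i=4: | res := -540 | iter k=0: | res := -552 | iter k=1: | res := -564 | iter i=5: | res := -3384 | iter k=0: | res := -3399 | iter k=1: | res := -3414 | res := 3 | result -1 — matching result -1.
Checked all 16 inputs in the declared domain: the outputs agree on every one.
verdict: equivalent


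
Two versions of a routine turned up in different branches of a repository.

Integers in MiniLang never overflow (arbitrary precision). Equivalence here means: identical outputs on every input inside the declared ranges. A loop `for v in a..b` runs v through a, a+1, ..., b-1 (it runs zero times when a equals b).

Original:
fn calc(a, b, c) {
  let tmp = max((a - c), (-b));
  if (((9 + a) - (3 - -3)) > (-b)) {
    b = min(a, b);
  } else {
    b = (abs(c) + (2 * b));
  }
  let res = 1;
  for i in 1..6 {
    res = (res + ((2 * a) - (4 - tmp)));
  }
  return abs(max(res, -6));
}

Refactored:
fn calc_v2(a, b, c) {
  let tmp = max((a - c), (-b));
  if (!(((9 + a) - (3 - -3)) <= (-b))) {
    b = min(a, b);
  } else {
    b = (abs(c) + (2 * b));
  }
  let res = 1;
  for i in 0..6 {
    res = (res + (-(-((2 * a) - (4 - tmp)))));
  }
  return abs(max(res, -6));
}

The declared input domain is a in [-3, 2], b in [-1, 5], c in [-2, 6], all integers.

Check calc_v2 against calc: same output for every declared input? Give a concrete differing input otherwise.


Try a=1, b=-1, c=-2.
calc: tmp = 3; (((9 + a) - (3 - -3)) > (-b)) -> true; b = -1; res = 1; [i=1]; res = 2; [i=2]; res = 3; [i=3]; res = 4; [i=4]; res = 5; [i=5]; res = 6; return 6
calc_v2: tmp = 3; (!(((9 + a) - (3 - -3)) <= (-b))) -> true; b = -1; res = 1; [i=0]; res = 2; [i=1]; res = 3; [i=2]; res = 4; [i=3]; res = 5; [i=4]; res = 6; [i=5]; res = 7; return 7
6 vs 7 — the two versions disagree here.
verdict: not equivalent; witness: a=1, b=-1, c=-2


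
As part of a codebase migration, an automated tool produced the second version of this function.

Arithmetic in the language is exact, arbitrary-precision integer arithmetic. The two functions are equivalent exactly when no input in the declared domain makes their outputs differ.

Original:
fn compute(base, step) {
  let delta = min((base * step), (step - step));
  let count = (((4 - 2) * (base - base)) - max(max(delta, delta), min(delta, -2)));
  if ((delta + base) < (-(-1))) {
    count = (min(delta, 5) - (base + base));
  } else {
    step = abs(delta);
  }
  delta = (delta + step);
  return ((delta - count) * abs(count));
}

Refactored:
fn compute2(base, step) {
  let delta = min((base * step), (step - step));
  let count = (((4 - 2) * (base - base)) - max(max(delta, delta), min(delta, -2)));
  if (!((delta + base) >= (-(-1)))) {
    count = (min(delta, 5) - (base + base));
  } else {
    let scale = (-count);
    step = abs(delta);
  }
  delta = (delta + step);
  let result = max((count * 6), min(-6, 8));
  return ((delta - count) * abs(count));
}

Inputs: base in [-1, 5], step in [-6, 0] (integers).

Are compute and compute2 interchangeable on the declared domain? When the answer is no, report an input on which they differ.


Reading the diff, among the changes: local variable names differ; and comparison usage differs; and statement counts differ; and min/max/abs usage differs; and boolean connective usage differs; and constant usage differs; and arithmetic usage differs.
One worked example (base=0, step=-1) — compute: delta := 0 | count := 0 | ((delta + base) < (-(-1))): true | count := 0 | delta := -1 | result 0; compute2: delta := 0 | count := 0 | (!((delta + base) >= (-(-1)))): true | count := 0 | delta := -1 | result := 0 | result 0; agreement on 0.
Checked all 49 inputs in the declared domain: the outputs agree on every one.
verdict: equivalent


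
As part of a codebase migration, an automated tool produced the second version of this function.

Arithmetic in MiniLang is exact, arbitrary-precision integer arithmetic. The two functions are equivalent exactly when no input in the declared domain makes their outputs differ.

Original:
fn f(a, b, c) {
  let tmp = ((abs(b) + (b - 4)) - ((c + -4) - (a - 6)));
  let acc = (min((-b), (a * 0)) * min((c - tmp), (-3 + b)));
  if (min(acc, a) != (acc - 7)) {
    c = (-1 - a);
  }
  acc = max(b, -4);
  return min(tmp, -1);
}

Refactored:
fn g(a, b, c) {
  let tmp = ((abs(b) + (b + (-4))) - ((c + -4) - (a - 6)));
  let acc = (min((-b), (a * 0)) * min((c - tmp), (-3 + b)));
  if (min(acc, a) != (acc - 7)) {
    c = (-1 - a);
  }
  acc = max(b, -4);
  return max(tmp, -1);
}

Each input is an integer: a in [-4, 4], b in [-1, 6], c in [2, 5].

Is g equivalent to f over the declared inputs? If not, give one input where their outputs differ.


Consider the input a=-4, b=-1, c=2.
f: tmp = -12; acc = 0; (min(acc, a) != (acc - 7)) -> true; c = 3; acc = -1; return -12
g: tmp = -12; acc = 0; (min(acc, a) != (acc - 7)) -> true; c = 3; acc = -1; return -1
-12 against -1: the behavior changed.
verdict: not equivalent; witness: a=-4, b=-1, c=2


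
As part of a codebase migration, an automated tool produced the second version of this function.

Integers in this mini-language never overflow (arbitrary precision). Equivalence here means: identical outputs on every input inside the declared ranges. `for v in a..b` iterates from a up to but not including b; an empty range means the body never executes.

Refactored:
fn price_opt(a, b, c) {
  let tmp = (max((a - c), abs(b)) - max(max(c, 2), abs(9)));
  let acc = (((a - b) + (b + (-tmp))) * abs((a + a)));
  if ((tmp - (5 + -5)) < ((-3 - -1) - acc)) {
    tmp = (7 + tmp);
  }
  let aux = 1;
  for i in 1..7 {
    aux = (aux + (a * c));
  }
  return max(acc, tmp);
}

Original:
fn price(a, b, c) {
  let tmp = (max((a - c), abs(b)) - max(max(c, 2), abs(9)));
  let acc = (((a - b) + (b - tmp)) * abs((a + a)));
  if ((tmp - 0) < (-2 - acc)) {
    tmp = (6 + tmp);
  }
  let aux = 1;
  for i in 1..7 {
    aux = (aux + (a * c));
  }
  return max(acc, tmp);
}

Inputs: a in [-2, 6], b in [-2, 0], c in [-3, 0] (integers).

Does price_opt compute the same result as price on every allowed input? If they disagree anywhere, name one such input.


Take a=0, b=-2, c=-3.
price: tmp = -6; acc = 0; ((tmp - 0) < (-2 - acc)) -> true; tmp = 0; aux = 1; [i=1]; aux = 1; [i=2]; aux = 1; [i=3]; aux = 1; [i=4]; aux = 1; [i=5]; aux = 1; [i=6]; aux = 1; return 0
price_opt: tmp = -6; acc = 0; ((tmp - (5 + -5)) < ((-3 - -1) - acc)) -> true; tmp = 1; aux = 1; [i=1]; aux = 1; [i=2]; aux = 1; [i=3]; aux = 1; [i=4]; aux = 1; [i=5]; aux = 1; [i=6]; aux = 1; return 1
0 against 1: the behavior changed.
verdict: not equivalent; witness: a=0, b=-2, c=-3


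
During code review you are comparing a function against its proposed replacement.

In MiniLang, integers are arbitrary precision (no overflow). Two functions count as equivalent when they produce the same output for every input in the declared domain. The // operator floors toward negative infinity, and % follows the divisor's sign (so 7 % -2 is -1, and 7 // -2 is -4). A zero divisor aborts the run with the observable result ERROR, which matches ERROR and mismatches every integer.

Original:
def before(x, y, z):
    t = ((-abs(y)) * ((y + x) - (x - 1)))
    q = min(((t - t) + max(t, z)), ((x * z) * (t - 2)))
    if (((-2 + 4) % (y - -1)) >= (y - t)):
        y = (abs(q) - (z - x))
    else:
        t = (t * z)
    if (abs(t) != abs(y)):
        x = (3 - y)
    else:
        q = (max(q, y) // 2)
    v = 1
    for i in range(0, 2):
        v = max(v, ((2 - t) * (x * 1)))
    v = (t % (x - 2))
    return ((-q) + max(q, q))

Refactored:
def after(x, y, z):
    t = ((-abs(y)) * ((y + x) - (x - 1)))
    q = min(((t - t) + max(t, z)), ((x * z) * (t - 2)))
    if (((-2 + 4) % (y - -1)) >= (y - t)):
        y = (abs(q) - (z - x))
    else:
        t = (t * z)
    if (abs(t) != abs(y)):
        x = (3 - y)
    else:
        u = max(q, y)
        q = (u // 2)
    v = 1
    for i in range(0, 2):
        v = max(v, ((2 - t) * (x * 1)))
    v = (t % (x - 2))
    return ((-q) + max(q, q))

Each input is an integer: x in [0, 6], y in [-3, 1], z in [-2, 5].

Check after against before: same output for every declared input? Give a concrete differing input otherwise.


Reading the diff, among the changes: statement counts differ, plus local variable names differ.
As a probe, take x=1, y=1, z=4: before runs t=-2, then q=-16, then (((-2 + 4) % (y - -1)) >= (y - t)) is false, then t=-8, then (abs(t) != abs(y)) is true, then x=2, then v=1, then (i=0), then v=20, then (i=1), then v=20, then a zero divisor aborts: ERROR; after runs t=-2, then q=-16, then (((-2 + 4) % (y - -1)) >= (y - t)) is false, then t=-8, then (abs(t) != abs(y)) is true, then x=2, then v=1, then (i=0), then v=20, then (i=1), then v=20, then a zero divisor aborts: ERROR; both end at ERROR.
Across all 280 domain points the two functions coincide.
verdict: equivalent


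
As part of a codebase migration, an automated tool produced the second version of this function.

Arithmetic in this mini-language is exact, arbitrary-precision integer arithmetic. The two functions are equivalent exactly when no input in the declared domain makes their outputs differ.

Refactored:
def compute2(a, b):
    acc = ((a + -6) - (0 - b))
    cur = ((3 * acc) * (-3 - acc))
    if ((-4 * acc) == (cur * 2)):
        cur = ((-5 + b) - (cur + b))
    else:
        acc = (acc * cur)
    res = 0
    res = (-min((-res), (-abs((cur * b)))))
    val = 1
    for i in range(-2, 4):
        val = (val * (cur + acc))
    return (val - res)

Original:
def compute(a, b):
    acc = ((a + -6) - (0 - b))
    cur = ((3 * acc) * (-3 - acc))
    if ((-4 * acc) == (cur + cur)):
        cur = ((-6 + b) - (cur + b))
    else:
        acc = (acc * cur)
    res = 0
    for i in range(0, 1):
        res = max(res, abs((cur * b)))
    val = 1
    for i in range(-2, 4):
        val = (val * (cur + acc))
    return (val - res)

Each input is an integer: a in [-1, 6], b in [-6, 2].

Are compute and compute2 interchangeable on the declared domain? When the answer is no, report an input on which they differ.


Consider the input a=4, b=2.
compute: acc=0, then cur=0, then ((-4 * acc) == (cur + cur)) is true, then cur=-6, then res=0, then (i=0), then res=12, then val=1, then (i=-2), then val=-6, then (i=-1), then val=36, then (i=0), then val=-216, then (i=1), then val=1296, then (i=2), then val=-7776, then (i=3), then val=46656, then returns 46644
compute2: acc=0, then cur=0, then ((-4 * acc) == (cur * 2)) is true, then cur=-5, then res=0, then res=10, then val=1, then (i=-2), then val=-5, then (i=-1), then val=25, then (i=0), then val=-125, then (i=1), then val=625, then (i=2), then val=-3125, then (i=3), then val=15625, then returns 15615
46644 and 15615 differ, so these are not the same function on this domain.
verdict: not equivalent; witness: a=4, b=2


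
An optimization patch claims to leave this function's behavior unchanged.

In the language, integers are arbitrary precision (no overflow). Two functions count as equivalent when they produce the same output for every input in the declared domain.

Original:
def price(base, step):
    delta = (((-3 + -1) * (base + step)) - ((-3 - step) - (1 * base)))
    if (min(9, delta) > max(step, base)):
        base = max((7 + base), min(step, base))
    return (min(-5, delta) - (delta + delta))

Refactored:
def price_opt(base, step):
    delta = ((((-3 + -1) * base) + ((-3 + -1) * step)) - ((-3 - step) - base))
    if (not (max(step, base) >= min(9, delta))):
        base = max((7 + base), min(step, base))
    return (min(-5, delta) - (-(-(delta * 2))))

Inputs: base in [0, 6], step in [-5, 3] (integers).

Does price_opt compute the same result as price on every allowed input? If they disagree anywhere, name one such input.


Side by side, the visible changes include: boolean connective usage differs, and comparison usage differs, and arithmetic usage differs, and constant usage differs.
Spot check at base=0, step=-4 — price: delta = 15; (min(9, delta) > max(step, base)) -> true; base = 7; return -35. price_opt: delta = 15; (not (max(step, base) >= min(9, delta))) -> true; base = 7; return -35. Both give -35.
Across all 63 domain points the two functions coincide.
verdict: equivalent


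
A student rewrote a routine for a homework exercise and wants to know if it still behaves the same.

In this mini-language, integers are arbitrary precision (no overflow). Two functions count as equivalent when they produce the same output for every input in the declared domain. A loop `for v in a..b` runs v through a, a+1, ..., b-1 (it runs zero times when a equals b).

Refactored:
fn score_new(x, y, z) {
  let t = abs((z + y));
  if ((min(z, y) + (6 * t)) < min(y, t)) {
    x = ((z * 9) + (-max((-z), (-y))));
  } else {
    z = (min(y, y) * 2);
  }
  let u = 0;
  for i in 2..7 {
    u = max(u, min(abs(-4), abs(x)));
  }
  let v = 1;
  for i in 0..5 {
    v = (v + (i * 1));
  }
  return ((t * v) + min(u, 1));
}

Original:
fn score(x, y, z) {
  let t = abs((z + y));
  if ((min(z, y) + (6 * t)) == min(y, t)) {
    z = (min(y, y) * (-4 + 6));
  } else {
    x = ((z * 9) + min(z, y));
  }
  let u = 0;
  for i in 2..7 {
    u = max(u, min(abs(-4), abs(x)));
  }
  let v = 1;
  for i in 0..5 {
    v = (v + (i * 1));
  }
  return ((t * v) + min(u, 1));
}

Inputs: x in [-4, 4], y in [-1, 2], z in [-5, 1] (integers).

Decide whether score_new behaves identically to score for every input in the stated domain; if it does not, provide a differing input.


On input x=-4, y=1, z=0, score returns 11 while score_new returns 12.
verdict: not equivalent; witness: x=-4, y=1, z=0


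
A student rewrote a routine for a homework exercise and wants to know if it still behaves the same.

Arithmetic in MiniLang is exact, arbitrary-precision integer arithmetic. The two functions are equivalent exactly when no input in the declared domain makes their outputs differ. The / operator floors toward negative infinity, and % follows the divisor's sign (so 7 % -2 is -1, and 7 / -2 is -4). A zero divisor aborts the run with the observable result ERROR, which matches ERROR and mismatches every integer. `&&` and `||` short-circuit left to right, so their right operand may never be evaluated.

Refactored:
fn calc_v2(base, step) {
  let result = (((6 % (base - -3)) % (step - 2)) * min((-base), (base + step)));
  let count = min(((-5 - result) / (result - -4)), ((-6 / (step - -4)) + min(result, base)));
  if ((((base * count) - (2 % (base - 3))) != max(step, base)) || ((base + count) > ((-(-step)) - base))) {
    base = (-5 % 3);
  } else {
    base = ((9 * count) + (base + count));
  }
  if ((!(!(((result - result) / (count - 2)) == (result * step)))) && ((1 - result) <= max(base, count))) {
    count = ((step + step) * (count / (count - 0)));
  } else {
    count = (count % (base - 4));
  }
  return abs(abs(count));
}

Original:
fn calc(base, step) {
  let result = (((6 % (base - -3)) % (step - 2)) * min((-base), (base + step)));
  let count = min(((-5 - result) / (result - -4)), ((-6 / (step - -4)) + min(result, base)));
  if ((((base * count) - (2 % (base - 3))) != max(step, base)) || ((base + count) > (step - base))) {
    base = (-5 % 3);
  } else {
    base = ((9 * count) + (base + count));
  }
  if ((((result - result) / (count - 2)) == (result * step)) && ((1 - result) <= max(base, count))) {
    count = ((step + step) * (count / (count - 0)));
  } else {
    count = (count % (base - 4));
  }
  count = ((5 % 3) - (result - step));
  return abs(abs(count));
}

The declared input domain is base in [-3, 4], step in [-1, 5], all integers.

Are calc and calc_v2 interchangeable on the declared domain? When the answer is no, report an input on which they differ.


Take base=-2, step=-1.
calc: result := 0 | count := -4 | ((((base * count) - (2 % (base - 3))) != max(step, base)) || ((base + count) > (step - base))): true | base := 1 | ((((result - result) / (count - 2)) == (result * step)) && ((1 - result) <= max(base, count))): true | count := -2 | count := 1 | result 1
calc_v2: result := 0 | count := -4 | ((((base * count) - (2 % (base - 3))) != max(step, base)) || ((base + count) > ((-(-step)) - base))): true | base := 1 | ((!(!(((result - result) / (count - 2)) == (result * step)))) && ((1 - result) <= max(base, count))): true | count := -2 | result 2
1 != 2, so the rewrite changes behavior.
verdict: not equivalent; witness: base=-2, step=-1


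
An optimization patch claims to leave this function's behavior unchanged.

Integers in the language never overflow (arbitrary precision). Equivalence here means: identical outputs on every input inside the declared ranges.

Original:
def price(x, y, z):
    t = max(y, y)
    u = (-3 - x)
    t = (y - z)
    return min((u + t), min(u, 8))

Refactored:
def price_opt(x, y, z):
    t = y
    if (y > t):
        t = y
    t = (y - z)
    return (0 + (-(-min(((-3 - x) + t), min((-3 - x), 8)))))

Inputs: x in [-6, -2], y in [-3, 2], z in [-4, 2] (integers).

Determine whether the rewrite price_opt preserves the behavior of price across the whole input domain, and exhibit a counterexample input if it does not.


Differences: arithmetic usage differs, plus local variable names differ, plus min/max/abs usage differs, plus comparison usage differs, plus constant usage differs, plus statement counts differ, plus branching structure differs — yet all 210 inputs agree.
verdict: equivalent


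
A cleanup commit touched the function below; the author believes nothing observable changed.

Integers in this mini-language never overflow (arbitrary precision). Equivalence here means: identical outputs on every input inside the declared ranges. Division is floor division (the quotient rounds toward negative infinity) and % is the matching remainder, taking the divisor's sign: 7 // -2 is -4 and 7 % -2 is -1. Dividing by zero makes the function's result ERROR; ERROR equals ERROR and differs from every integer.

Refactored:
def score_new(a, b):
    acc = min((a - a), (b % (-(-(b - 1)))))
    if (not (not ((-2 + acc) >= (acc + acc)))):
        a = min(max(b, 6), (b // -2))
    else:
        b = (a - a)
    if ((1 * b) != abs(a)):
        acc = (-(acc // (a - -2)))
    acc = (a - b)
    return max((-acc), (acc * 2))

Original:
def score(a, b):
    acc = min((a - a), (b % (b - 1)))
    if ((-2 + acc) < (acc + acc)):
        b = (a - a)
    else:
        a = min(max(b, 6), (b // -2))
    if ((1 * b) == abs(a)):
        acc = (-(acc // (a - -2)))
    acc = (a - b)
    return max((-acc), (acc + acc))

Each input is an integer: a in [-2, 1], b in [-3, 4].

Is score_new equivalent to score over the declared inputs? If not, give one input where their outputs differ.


Not equivalent: a=-2, b=-1 separates them (2 vs ERROR).
score: acc becomes -1; next ((-2 + acc) < (acc + acc)) evaluates to true; next b becomes 0; next ((1 * b) == abs(a)) evaluates to false; next acc becomes -2; next final value 2
score_new: acc becomes -1; next (not (not ((-2 + acc) >= (acc + acc)))) evaluates to false; next b becomes 0; next ((1 * b) != abs(a)) evaluates to true; next hits division by zero so the output is ERROR
verdict: not equivalent; witness: a=-2, b=-1


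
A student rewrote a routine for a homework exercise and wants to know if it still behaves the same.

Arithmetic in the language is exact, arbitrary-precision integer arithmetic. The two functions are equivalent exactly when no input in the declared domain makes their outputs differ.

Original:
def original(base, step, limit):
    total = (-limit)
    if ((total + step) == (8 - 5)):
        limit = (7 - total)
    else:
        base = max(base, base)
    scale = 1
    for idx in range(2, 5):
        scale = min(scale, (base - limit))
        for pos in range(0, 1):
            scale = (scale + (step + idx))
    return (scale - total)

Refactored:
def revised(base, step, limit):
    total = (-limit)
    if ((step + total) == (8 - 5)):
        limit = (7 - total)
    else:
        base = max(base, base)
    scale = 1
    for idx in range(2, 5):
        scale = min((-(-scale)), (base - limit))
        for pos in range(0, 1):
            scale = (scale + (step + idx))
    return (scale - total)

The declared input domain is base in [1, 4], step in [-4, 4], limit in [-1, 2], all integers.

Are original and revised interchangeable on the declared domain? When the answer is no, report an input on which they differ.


Although same computation, different form, 144/144 inputs agree.
verdict: equivalent
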